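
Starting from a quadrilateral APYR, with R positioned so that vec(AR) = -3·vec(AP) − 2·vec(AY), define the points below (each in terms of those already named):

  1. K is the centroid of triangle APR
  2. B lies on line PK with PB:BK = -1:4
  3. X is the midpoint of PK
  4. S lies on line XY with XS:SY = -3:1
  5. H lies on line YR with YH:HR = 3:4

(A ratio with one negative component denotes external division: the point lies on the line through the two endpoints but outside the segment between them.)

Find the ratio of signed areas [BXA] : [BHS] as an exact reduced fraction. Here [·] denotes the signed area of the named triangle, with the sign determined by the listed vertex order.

Choose coordinates A = (0, 0), P = (1, 0), Y = (0, 1), R = (-3, -2).
1. K is the centroid of triangle APR ⇒ K = (-2/3, -2/3)
2. B lies on line PK with PB:BK = -1:4 ⇒ B = (14/9, 2/9)
3. X is the midpoint of PK ⇒ X = (1/6, -1/3)
4. S lies on line XY with XS:SY = -3:1 ⇒ S = (-1/12, 5/3)
5. H lies on line YR with YH:HR = 3:4 ⇒ H = (-9/7, -2/7)
2·[BXA] = -5/9, 2·[BHS] = -311/63
[BXA]:[BHS] = -5/9:-311/63 = 35/311

[BXA]:[BHS] = 35/311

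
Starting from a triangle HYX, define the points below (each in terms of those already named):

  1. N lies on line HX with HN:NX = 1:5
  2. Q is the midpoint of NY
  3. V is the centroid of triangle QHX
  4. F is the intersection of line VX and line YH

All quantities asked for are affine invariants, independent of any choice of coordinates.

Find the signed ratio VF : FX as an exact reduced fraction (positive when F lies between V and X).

Assign H = (0, 0), Y = (1, 0), X = (0, 1) — the answer is frame-independent, so this choice is without loss of generality.
1. N lies on line HX with HN:NX = 1:5 ⇒ N = (0, 1/6)
2. Q is the midpoint of NY ⇒ Q = (1/2, 1/12)
3. V is the centroid of triangle QHX ⇒ V = (1/6, 13/36)
4. F is the intersection of line VX and line YH ⇒ F = (6/23, 0)
F = V + t·(X−V) with t = -13/23, so VF:FX = t:(1−t) = -13/23:36/23

VF:FX = -13/36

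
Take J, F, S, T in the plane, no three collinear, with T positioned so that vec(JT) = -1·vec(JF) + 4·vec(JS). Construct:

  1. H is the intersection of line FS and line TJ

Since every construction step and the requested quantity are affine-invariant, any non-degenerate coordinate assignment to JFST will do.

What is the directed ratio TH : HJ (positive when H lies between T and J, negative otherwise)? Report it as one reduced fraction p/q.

Set J = (0, 0), F = (1, 0), S = (0, 1), T = (-1, 4); any affine frame gives the same invariant.
1. H is the intersection of line FS and line TJ ⇒ H = (-1/3, 4/3)
H = T + t·(J−T) with t = 2/3, so TH:HJ = t:(1−t) = 2/3:1/3

TH:HJ = 2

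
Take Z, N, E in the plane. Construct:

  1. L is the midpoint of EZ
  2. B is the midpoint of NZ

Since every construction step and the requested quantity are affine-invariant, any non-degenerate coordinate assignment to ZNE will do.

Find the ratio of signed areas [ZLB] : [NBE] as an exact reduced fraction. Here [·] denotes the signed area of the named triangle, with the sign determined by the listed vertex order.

Set Z = (0, 0), N = (1, 0), E = (0, 1); any affine frame gives the same invariant.
1. L is the midpoint of EZ ⇒ L = (0, 1/2)
2. B is the midpoint of NZ ⇒ B = (1/2, 0)
2·[ZLB] = -1/4, 2·[NBE] = -1/2
[ZLB]:[NBE] = -1/4:-1/2 = 1/2

[ZLB]:[NBE] = 1/2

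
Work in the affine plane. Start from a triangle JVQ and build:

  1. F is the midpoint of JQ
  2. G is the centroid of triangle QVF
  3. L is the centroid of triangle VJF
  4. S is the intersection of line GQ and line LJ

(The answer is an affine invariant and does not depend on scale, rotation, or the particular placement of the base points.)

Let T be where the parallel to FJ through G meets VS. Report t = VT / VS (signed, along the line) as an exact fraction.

Set J = (0, 0), V = (1, 0), Q = (0, 1); any affine frame gives the same invariant.
1. F is the midpoint of JQ ⇒ F = (0, 1/2)
2. G is the centroid of triangle QVF ⇒ G = (1/3, 1/2)
3. L is the centroid of triangle VJF ⇒ L = (1/3, 1/6)
4. S is the intersection of line GQ and line LJ ⇒ S = (1/2, 1/4)
through G parallel to FJ: direction (0, -1/2); meets VS at T = (1/3, 1/3)
T = V + t·(S−V) with t = 4/3

t = 4/3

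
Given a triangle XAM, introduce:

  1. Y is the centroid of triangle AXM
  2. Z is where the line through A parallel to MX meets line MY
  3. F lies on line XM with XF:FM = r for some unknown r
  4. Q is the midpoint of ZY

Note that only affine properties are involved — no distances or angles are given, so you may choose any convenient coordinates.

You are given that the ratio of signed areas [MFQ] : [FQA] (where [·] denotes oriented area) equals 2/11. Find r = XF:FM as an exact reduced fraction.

Set X = (0, 0), A = (1, 0), M = (0, 1); any affine frame gives the same invariant.
1. Y is the centroid of triangle AXM ⇒ Y = (1/3, 1/3)
2. Z is where the line through A parallel to MX meets line MY ⇒ Z = (1, -1)
3. With XF:FM = r, write λ = r/(r+1) so F = X + λ·(M−X); F is affine-linear in λ
4. Q is the midpoint of ZY ⇒ Q = (2/3, -1/3)
Every point depending on F is an affine combination of F and λ-independent points, so each such coordinate is linear in λ; the λ² term in each signed area is a multiple of (M−X)×(M−X) = 0, so 2·[MFQ] and 2·[FQA] are each linear in λ. Evaluating at λ=0 and λ=1:
  2·[MFQ] = -2/3·λ + 2/3,   2·[FQA] = 1/3·λ + 1/3
So [MFQ]:[FQA] = (-2/3·λ + 2/3) / (1/3·λ + 1/3). Setting this equal to 2/11:
  -2/3·λ + 2/3 = 2/11·(1/3·λ + 1/3)  ⇒  λ = 5/6
Then r = λ/(1−λ) = (5/6)/(1/6) = 5. Check: with r = 5, F = (0, 5/6) and [MFQ]:[FQA] = 2/11 as required.

r = 5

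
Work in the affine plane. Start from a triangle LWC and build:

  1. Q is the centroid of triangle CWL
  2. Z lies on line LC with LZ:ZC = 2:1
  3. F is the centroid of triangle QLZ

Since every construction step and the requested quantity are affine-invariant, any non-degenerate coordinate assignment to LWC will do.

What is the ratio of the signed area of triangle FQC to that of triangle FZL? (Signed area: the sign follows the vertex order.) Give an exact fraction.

[FQC]:[FZL] = 2

Set L = (0, 0), W = (1, 0), C = (0, 1); any affine frame gives the same invariant.
1. Q is the centroid of triangle CWL ⇒ Q = (1/3, 1/3)
2. Z lies on line LC with LZ:ZC = 2:1 ⇒ Z = (0, 2/3)
3. F is the centroid of triangle QLZ ⇒ F = (1/9, 1/3)
2·[FQC] = 4/27, 2·[FZL] = 2/27
[FQC]:[FZL] = 4/27:2/27 = 2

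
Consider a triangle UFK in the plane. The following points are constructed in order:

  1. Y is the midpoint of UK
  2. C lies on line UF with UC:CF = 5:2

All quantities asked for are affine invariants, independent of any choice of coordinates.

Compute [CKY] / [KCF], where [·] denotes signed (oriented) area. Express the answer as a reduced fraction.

[CKY]:[KCF] = 5/4

Assign U = (0, 0), F = (1, 0), K = (0, 1) — the answer is frame-independent, so this choice is without loss of generality.
1. Y is the midpoint of UK ⇒ Y = (0, 1/2)
2. C lies on line UF with UC:CF = 5:2 ⇒ C = (5/7, 0)
2·[CKY] = 5/14, 2·[KCF] = 2/7
[CKY]:[KCF] = 5/14:2/7 = 5/4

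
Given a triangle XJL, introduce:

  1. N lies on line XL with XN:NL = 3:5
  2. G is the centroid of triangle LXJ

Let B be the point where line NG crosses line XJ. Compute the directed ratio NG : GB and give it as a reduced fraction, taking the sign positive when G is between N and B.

Set X = (0, 0), J = (1, 0), L = (0, 1); any affine frame gives the same invariant.
1. N lies on line XL with XN:NL = 3:5 ⇒ N = (0, 3/8)
2. G is the centroid of triangle LXJ ⇒ G = (1/3, 1/3)
line NG meets XJ at B = (3, 0)
G = N + t·(B−N) with t = 1/9, so NG:GB = 1/9:8/9

NG:GB = 1/8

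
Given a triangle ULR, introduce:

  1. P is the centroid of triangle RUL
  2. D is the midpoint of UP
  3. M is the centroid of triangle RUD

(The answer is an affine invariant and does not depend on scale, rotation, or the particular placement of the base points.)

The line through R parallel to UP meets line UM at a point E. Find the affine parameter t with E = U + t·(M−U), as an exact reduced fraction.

t = 3

Set U = (0, 0), L = (1, 0), R = (0, 1); any affine frame gives the same invariant.
1. P is the centroid of triangle RUL ⇒ P = (1/3, 1/3)
2. D is the midpoint of UP ⇒ D = (1/6, 1/6)
3. M is the centroid of triangle RUD ⇒ M = (1/18, 7/18)
through R parallel to UP: direction (1/3, 1/3); meets UM at E = (1/6, 7/6)
E = U + t·(M−U) with t = 3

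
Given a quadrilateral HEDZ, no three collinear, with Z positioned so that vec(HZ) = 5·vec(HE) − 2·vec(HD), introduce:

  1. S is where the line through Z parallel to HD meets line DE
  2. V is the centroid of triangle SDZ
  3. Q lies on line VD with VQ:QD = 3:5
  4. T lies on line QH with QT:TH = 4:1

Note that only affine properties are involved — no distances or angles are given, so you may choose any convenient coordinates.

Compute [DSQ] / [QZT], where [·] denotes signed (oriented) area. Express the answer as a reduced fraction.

[DSQ]:[QZT] = -25/8

Set H = (0, 0), E = (1, 0), D = (0, 1), Z = (5, -2); any affine frame gives the same invariant.
1. S is where the line through Z parallel to HD meets line DE ⇒ S = (5, -4)
2. V is the centroid of triangle SDZ ⇒ V = (10/3, -5/3)
3. Q lies on line VD with VQ:QD = 3:5 ⇒ Q = (25/12, -2/3)
4. T lies on line QH with QT:TH = 4:1 ⇒ T = (5/12, -2/15)
2·[DSQ] = 25/12, 2·[QZT] = -2/3
[DSQ]:[QZT] = 25/12:-2/3 = -25/8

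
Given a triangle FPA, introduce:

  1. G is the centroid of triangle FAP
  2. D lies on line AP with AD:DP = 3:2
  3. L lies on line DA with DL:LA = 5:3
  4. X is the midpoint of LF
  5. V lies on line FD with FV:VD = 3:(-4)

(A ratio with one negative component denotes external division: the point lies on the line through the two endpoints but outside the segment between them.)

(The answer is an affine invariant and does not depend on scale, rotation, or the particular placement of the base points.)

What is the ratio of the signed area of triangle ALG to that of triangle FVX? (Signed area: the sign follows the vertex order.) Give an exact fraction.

[ALG]:[FVX] = 2/15

Choose coordinates F = (0, 0), P = (1, 0), A = (0, 1).
1. G is the centroid of triangle FAP ⇒ G = (1/3, 1/3)
2. D lies on line AP with AD:DP = 3:2 ⇒ D = (3/5, 2/5)
3. L lies on line DA with DL:LA = 5:3 ⇒ L = (9/40, 31/40)
4. X is the midpoint of LF ⇒ X = (9/80, 31/80)
5. V lies on line FD with FV:VD = 3:(-4) ⇒ V = (-9/5, -6/5)
2·[ALG] = -3/40, 2·[FVX] = -9/16
[ALG]:[FVX] = -3/40:-9/16 = 2/15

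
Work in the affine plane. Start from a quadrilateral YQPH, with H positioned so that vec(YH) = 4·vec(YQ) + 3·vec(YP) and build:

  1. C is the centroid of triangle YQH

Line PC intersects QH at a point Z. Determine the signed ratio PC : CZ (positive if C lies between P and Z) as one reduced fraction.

PC:CZ = 5

Choose coordinates Y = (0, 0), Q = (1, 0), P = (0, 1), H = (4, 3).
1. C is the centroid of triangle YQH ⇒ C = (5/3, 1)
line PC meets QH at Z = (2, 1)
C = P + t·(Z−P) with t = 5/6, so PC:CZ = 5/6:1/6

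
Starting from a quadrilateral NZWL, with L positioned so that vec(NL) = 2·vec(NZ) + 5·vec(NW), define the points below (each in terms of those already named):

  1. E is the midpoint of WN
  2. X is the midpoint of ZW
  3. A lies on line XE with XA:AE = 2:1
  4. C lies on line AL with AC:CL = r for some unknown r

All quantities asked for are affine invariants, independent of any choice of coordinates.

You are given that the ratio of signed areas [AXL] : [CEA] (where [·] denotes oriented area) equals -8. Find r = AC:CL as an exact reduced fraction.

Set N = (0, 0), Z = (1, 0), W = (0, 1), L = (2, 5); any affine frame gives the same invariant.
1. E is the midpoint of WN ⇒ E = (0, 1/2)
2. X is the midpoint of ZW ⇒ X = (1/2, 1/2)
3. A lies on line XE with XA:AE = 2:1 ⇒ A = (1/6, 1/2)
4. With AC:CL = r, write λ = r/(r+1) so C = A + λ·(L−A); C is affine-linear in λ
Every point depending on C is an affine combination of C and λ-independent points, so each such coordinate is linear in λ; the λ² term in each signed area is a multiple of (L−A)×(L−A) = 0, so 2·[AXL] and 2·[CEA] are each linear in λ. Evaluating at λ=0 and λ=1:
  2·[AXL] = 3/2,   2·[CEA] = 3/4·λ
So [AXL]:[CEA] = (3/2) / (3/4·λ). Setting this equal to -8:
  3/2 = -8·(3/4·λ)  ⇒  λ = -1/4
Then r = λ/(1−λ) = (-1/4)/(5/4) = -1/5. Check: with r = -1/5, C = (-7/24, -5/8) and [AXL]:[CEA] = -8 as required.

r = -1/5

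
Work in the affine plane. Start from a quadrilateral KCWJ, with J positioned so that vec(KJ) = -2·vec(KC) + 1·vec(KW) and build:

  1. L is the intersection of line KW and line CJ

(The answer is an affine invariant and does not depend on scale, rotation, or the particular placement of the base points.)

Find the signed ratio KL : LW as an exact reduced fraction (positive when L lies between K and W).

Set K = (0, 0), C = (1, 0), W = (0, 1), J = (-2, 1); any affine frame gives the same invariant.
1. L is the intersection of line KW and line CJ ⇒ L = (0, 1/3)
L = K + t·(W−K) with t = 1/3, so KL:LW = t:(1−t) = 1/3:2/3

KL:LW = 1/2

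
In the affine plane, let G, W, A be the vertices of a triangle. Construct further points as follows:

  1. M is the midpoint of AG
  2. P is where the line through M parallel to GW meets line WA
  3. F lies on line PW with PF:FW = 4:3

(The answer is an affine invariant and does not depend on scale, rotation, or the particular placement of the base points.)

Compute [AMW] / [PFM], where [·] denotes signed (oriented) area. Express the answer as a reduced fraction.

[AMW]:[PFM] = -7/2

Work in coordinates with G = (0, 0), W = (1, 0), A = (0, 1).
1. M is the midpoint of AG ⇒ M = (0, 1/2)
2. P is where the line through M parallel to GW meets line WA ⇒ P = (1/2, 1/2)
3. F lies on line PW with PF:FW = 4:3 ⇒ F = (11/14, 3/14)
2·[AMW] = 1/2, 2·[PFM] = -1/7
[AMW]:[PFM] = 1/2:-1/7 = -7/2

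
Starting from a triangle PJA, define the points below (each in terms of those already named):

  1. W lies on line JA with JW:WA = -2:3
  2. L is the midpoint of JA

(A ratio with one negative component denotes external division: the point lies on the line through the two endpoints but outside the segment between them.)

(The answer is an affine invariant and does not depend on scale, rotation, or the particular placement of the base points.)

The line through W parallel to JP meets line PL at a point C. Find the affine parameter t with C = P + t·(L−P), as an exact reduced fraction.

t = -4

Set P = (0, 0), J = (1, 0), A = (0, 1); any affine frame gives the same invariant.
1. W lies on line JA with JW:WA = -2:3 ⇒ W = (3, -2)
2. L is the midpoint of JA ⇒ L = (1/2, 1/2)
through W parallel to JP: direction (-1, 0); meets PL at C = (-2, -2)
C = P + t·(L−P) with t = -4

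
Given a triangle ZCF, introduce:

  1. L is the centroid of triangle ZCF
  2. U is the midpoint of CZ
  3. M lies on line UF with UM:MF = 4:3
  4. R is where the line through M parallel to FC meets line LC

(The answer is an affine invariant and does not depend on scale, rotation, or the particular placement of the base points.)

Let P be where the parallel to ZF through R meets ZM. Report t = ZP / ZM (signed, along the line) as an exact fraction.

t = 8/3

Choose coordinates Z = (0, 0), C = (1, 0), F = (0, 1).
1. L is the centroid of triangle ZCF ⇒ L = (1/3, 1/3)
2. U is the midpoint of CZ ⇒ U = (1/2, 0)
3. M lies on line UF with UM:MF = 4:3 ⇒ M = (3/14, 4/7)
4. R is where the line through M parallel to FC meets line LC ⇒ R = (4/7, 3/14)
through R parallel to ZF: direction (0, 1); meets ZM at P = (4/7, 32/21)
P = Z + t·(M−Z) with t = 8/3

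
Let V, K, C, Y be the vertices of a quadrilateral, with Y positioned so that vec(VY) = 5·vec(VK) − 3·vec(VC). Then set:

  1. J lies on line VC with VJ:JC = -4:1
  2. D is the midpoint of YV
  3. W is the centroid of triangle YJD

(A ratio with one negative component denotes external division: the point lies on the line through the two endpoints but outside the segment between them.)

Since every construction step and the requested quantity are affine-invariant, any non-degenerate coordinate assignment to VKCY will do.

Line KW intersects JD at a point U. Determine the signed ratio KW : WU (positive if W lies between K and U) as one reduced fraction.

KW:WU = -29/20

Choose coordinates V = (0, 0), K = (1, 0), C = (0, 1), Y = (5, -3).
1. J lies on line VC with VJ:JC = -4:1 ⇒ J = (0, 4/3)
2. D is the midpoint of YV ⇒ D = (5/2, -3/2)
3. W is the centroid of triangle YJD ⇒ W = (5/2, -19/18)
line KW meets JD at U = (85/58, -19/58)
W = K + t·(U−K) with t = 29/9, so KW:WU = 29/9:-20/9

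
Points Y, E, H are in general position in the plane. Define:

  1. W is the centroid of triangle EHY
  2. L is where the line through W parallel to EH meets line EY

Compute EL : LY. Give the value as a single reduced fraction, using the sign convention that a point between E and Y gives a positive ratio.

Work in coordinates with Y = (0, 0), E = (1, 0), H = (0, 1).
1. W is the centroid of triangle EHY ⇒ W = (1/3, 1/3)
2. L is where the line through W parallel to EH meets line EY ⇒ L = (2/3, 0)
L = E + t·(Y−E) with t = 1/3, so EL:LY = t:(1−t) = 1/3:2/3

EL:LY = 1/2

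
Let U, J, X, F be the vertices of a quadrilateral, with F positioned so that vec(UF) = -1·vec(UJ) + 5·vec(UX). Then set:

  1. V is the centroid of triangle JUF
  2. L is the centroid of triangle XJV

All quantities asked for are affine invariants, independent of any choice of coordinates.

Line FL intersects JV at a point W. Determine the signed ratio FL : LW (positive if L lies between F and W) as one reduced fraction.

FL:LW = -17/2

Assign U = (0, 0), J = (1, 0), X = (0, 1), F = (-1, 5) — the answer is frame-independent, so this choice is without loss of generality.
1. V is the centroid of triangle JUF ⇒ V = (0, 5/3)
2. L is the centroid of triangle XJV ⇒ L = (1/3, 8/9)
line FL meets JV at W = (3/17, 70/51)
L = F + t·(W−F) with t = 17/15, so FL:LW = 17/15:-2/15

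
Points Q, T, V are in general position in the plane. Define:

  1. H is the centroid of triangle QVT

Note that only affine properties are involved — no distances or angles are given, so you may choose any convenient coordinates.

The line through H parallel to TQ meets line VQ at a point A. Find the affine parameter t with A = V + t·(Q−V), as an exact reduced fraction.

t = 2/3

Work in coordinates with Q = (0, 0), T = (1, 0), V = (0, 1).
1. H is the centroid of triangle QVT ⇒ H = (1/3, 1/3)
through H parallel to TQ: direction (-1, 0); meets VQ at A = (0, 1/3)
A = V + t·(Q−V) with t = 2/3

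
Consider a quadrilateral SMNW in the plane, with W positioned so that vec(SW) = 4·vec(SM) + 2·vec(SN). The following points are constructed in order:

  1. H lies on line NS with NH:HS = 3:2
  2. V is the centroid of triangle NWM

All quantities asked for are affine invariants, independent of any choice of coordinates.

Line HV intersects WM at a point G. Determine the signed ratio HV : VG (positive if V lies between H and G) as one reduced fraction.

Set S = (0, 0), M = (1, 0), N = (0, 1), W = (4, 2); any affine frame gives the same invariant.
1. H lies on line NS with NH:HS = 3:2 ⇒ H = (0, 2/5)
2. V is the centroid of triangle NWM ⇒ V = (5/3, 1)
line HV meets WM at G = (80/23, 38/23)
V = H + t·(G−H) with t = 23/48, so HV:VG = 23/48:25/48

HV:VG = 23/25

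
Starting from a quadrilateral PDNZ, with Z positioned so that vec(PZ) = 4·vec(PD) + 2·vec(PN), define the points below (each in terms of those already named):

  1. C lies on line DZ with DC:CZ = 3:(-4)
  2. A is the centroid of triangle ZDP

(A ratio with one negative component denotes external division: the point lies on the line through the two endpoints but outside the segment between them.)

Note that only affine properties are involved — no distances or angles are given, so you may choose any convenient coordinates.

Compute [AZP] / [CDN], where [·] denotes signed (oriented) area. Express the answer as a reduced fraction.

Choose coordinates P = (0, 0), D = (1, 0), N = (0, 1), Z = (4, 2).
1. C lies on line DZ with DC:CZ = 3:(-4) ⇒ C = (-8, -6)
2. A is the centroid of triangle ZDP ⇒ A = (5/3, 2/3)
2·[AZP] = 2/3, 2·[CDN] = 15
[AZP]:[CDN] = 2/3:15 = 2/45

[AZP]:[CDN] = 2/45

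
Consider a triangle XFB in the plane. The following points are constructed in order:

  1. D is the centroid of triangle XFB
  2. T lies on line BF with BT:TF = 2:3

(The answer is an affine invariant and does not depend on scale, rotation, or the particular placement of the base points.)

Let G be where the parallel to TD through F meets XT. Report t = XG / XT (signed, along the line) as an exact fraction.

t = 4

Assign X = (0, 0), F = (1, 0), B = (0, 1) — the answer is frame-independent, so this choice is without loss of generality.
1. D is the centroid of triangle XFB ⇒ D = (1/3, 1/3)
2. T lies on line BF with BT:TF = 2:3 ⇒ T = (2/5, 3/5)
through F parallel to TD: direction (-1/15, -4/15); meets XT at G = (8/5, 12/5)
G = X + t·(T−X) with t = 4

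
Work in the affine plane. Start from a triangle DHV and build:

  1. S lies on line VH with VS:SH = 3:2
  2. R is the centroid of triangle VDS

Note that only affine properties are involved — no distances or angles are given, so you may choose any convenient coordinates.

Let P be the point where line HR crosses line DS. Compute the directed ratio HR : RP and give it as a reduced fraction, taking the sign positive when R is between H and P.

HR:RP = -3

Choose coordinates D = (0, 0), H = (1, 0), V = (0, 1).
1. S lies on line VH with VS:SH = 3:2 ⇒ S = (3/5, 2/5)
2. R is the centroid of triangle VDS ⇒ R = (1/5, 7/15)
line HR meets DS at P = (7/15, 14/45)
R = H + t·(P−H) with t = 3/2, so HR:RP = 3/2:-1/2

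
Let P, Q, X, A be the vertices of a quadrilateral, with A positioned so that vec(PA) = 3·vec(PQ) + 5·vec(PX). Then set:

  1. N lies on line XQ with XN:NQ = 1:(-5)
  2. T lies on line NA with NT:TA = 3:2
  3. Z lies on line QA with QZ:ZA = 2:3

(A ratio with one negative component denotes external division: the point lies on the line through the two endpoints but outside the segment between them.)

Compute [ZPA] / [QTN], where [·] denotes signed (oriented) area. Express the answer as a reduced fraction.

Assign P = (0, 0), Q = (1, 0), X = (0, 1), A = (3, 5) — the answer is frame-independent, so this choice is without loss of generality.
1. N lies on line XQ with XN:NQ = 1:(-5) ⇒ N = (-1/4, 5/4)
2. T lies on line NA with NT:TA = 3:2 ⇒ T = (17/10, 7/2)
3. Z lies on line QA with QZ:ZA = 2:3 ⇒ Z = (9/5, 2)
2·[ZPA] = -3, 2·[QTN] = 21/4
[ZPA]:[QTN] = -3:21/4 = -4/7

[ZPA]:[QTN] = -4/7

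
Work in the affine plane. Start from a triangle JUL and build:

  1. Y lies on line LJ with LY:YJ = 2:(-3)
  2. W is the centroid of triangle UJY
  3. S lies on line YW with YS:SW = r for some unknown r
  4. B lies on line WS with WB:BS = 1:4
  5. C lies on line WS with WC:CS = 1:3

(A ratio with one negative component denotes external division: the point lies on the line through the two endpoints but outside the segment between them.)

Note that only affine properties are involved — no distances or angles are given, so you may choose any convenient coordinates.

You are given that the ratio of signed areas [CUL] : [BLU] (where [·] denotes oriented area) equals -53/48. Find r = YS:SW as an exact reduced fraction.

r = 2/5

Choose coordinates J = (0, 0), U = (1, 0), L = (0, 1).
1. Y lies on line LJ with LY:YJ = 2:(-3) ⇒ Y = (0, 3)
2. W is the centroid of triangle UJY ⇒ W = (1/3, 1)
3. With YS:SW = r, write λ = r/(r+1) so S = Y + λ·(W−Y); S is affine-linear in λ
4. B lies on line WS with WB:BS = 1:4 ⇒ B is an affine combination of earlier points and hence also affine-linear in λ
5. C lies on line WS with WC:CS = 1:3 ⇒ C is an affine combination of earlier points and hence also affine-linear in λ
Every point depending on S is an affine combination of S and λ-independent points, so each such coordinate is linear in λ; the λ² term in each signed area is a multiple of (W−Y)×(W−Y) = 0, so 2·[CUL] and 2·[BLU] are each linear in λ. Evaluating at λ=0 and λ=1:
  2·[CUL] = 5/12·λ − 3/4,   2·[BLU] = -1/3·λ + 2/3
So [CUL]:[BLU] = (5/12·λ − 3/4) / (-1/3·λ + 2/3). Setting this equal to -53/48:
  5/12·λ − 3/4 = -53/48·(-1/3·λ + 2/3)  ⇒  λ = 2/7
Then r = λ/(1−λ) = (2/7)/(5/7) = 2/5. Check: with r = 2/5, S = (2/21, 17/7) and [CUL]:[BLU] = -53/48 as required.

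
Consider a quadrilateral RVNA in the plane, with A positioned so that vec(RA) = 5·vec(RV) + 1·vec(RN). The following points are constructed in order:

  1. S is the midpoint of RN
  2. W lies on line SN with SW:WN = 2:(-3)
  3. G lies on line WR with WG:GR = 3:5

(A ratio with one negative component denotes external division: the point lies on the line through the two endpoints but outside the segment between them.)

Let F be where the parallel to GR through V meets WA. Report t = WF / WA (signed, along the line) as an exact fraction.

t = 1/5

Assign R = (0, 0), V = (1, 0), N = (0, 1), A = (5, 1) — the answer is frame-independent, so this choice is without loss of generality.
1. S is the midpoint of RN ⇒ S = (0, 1/2)
2. W lies on line SN with SW:WN = 2:(-3) ⇒ W = (0, -1/2)
3. G lies on line WR with WG:GR = 3:5 ⇒ G = (0, -5/16)
through V parallel to GR: direction (0, 5/16); meets WA at F = (1, -1/5)
F = W + t·(A−W) with t = 1/5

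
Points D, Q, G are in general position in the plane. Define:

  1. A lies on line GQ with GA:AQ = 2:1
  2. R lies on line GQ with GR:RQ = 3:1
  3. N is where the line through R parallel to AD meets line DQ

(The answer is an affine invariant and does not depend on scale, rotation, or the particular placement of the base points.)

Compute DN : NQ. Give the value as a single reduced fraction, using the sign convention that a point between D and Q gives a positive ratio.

Choose coordinates D = (0, 0), Q = (1, 0), G = (0, 1).
1. A lies on line GQ with GA:AQ = 2:1 ⇒ A = (2/3, 1/3)
2. R lies on line GQ with GR:RQ = 3:1 ⇒ R = (3/4, 1/4)
3. N is where the line through R parallel to AD meets line DQ ⇒ N = (1/4, 0)
N = D + t·(Q−D) with t = 1/4, so DN:NQ = t:(1−t) = 1/4:3/4

DN:NQ = 1/3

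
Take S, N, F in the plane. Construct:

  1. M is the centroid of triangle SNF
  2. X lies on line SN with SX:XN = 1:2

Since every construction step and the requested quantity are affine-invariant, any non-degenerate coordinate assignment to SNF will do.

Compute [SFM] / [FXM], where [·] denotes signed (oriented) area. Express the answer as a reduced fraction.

[SFM]:[FXM] = -3

Set S = (0, 0), N = (1, 0), F = (0, 1); any affine frame gives the same invariant.
1. M is the centroid of triangle SNF ⇒ M = (1/3, 1/3)
2. X lies on line SN with SX:XN = 1:2 ⇒ X = (1/3, 0)
2·[SFM] = -1/3, 2·[FXM] = 1/9
[SFM]:[FXM] = -1/3:1/9 = -3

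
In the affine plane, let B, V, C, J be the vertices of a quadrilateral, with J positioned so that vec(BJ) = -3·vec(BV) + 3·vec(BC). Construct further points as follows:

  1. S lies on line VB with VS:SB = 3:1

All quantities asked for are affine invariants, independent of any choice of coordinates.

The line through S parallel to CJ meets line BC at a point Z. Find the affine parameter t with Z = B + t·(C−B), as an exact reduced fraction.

t = 1/6

Assign B = (0, 0), V = (1, 0), C = (0, 1), J = (-3, 3) — the answer is frame-independent, so this choice is without loss of generality.
1. S lies on line VB with VS:SB = 3:1 ⇒ S = (1/4, 0)
through S parallel to CJ: direction (-3, 2); meets BC at Z = (0, 1/6)
Z = B + t·(C−B) with t = 1/6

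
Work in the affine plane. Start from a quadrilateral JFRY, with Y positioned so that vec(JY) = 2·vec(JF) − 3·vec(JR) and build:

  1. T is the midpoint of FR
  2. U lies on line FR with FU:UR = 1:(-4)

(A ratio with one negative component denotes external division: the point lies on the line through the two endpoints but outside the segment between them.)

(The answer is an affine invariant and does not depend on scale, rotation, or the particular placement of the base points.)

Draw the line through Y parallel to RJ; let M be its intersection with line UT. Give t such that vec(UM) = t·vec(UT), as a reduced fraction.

Choose coordinates J = (0, 0), F = (1, 0), R = (0, 1), Y = (2, -3).
1. T is the midpoint of FR ⇒ T = (1/2, 1/2)
2. U lies on line FR with FU:UR = 1:(-4) ⇒ U = (4/3, -1/3)
through Y parallel to RJ: direction (0, -1); meets UT at M = (2, -1)
M = U + t·(T−U) with t = -4/5

t = -4/5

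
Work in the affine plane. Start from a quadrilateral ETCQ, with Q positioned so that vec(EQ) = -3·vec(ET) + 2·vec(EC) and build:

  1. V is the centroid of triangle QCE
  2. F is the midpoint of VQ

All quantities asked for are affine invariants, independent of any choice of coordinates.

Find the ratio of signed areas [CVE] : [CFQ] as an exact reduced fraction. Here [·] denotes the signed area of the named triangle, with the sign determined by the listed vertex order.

[CVE]:[CFQ] = -2

Choose coordinates E = (0, 0), T = (1, 0), C = (0, 1), Q = (-3, 2).
1. V is the centroid of triangle QCE ⇒ V = (-1, 1)
2. F is the midpoint of VQ ⇒ F = (-2, 3/2)
2·[CVE] = 1, 2·[CFQ] = -1/2
[CVE]:[CFQ] = 1:-1/2 = -2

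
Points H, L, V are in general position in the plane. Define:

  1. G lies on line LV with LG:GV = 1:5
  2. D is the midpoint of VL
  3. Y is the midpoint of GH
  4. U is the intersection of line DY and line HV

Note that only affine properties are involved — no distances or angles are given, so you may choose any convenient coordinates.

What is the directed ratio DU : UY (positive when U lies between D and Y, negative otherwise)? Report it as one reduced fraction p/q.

Set H = (0, 0), L = (1, 0), V = (0, 1); any affine frame gives the same invariant.
1. G lies on line LV with LG:GV = 1:5 ⇒ G = (5/6, 1/6)
2. D is the midpoint of VL ⇒ D = (1/2, 1/2)
3. Y is the midpoint of GH ⇒ Y = (5/12, 1/12)
4. U is the intersection of line DY and line HV ⇒ U = (0, -2)
U = D + t·(Y−D) with t = 6, so DU:UY = t:(1−t) = 6:-5

DU:UY = -6/5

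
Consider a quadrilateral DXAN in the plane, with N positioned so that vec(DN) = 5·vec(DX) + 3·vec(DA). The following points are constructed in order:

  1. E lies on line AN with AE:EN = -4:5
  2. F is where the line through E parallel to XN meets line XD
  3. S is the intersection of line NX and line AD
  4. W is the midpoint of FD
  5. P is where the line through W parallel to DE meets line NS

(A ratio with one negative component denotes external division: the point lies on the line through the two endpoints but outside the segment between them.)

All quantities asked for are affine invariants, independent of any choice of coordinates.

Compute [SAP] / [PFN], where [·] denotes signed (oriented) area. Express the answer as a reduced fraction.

[SAP]:[PFN] = -157/185

Assign D = (0, 0), X = (1, 0), A = (0, 1), N = (5, 3) — the answer is frame-independent, so this choice is without loss of generality.
1. E lies on line AN with AE:EN = -4:5 ⇒ E = (-20, -7)
2. F is where the line through E parallel to XN meets line XD ⇒ F = (-32/3, 0)
3. S is the intersection of line NX and line AD ⇒ S = (0, -3/4)
4. W is the midpoint of FD ⇒ W = (-16/3, 0)
5. P is where the line through W parallel to DE meets line NS ⇒ P = (157/24, 133/32)
2·[SAP] = -1099/96, 2·[PFN] = 1295/96
[SAP]:[PFN] = -1099/96:1295/96 = -157/185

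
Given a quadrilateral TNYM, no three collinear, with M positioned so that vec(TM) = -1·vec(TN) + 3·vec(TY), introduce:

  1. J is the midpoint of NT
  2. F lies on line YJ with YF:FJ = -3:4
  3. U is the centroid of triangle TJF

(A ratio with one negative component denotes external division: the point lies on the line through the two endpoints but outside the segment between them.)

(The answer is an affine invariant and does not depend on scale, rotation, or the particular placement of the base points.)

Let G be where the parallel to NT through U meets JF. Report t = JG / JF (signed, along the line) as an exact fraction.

Choose coordinates T = (0, 0), N = (1, 0), Y = (0, 1), M = (-1, 3).
1. J is the midpoint of NT ⇒ J = (1/2, 0)
2. F lies on line YJ with YF:FJ = -3:4 ⇒ F = (-3/2, 4)
3. U is the centroid of triangle TJF ⇒ U = (-1/3, 4/3)
through U parallel to NT: direction (-1, 0); meets JF at G = (-1/6, 4/3)
G = J + t·(F−J) with t = 1/3

t = 1/3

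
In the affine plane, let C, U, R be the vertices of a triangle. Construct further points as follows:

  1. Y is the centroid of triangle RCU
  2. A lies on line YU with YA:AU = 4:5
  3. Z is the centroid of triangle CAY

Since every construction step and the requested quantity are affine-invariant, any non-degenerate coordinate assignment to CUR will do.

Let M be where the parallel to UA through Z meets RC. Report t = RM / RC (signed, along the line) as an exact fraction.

Assign C = (0, 0), U = (1, 0), R = (0, 1) — the answer is frame-independent, so this choice is without loss of generality.
1. Y is the centroid of triangle RCU ⇒ Y = (1/3, 1/3)
2. A lies on line YU with YA:AU = 4:5 ⇒ A = (17/27, 5/27)
3. Z is the centroid of triangle CAY ⇒ Z = (26/81, 14/81)
through Z parallel to UA: direction (-10/27, 5/27); meets RC at M = (0, 1/3)
M = R + t·(C−R) with t = 2/3

t = 2/3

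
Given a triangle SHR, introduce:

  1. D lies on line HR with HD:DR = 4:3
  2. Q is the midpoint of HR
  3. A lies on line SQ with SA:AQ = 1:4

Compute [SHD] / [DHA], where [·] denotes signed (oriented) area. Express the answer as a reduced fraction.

Choose coordinates S = (0, 0), H = (1, 0), R = (0, 1).
1. D lies on line HR with HD:DR = 4:3 ⇒ D = (3/7, 4/7)
2. Q is the midpoint of HR ⇒ Q = (1/2, 1/2)
3. A lies on line SQ with SA:AQ = 1:4 ⇒ A = (1/10, 1/10)
2·[SHD] = 4/7, 2·[DHA] = -16/35
[SHD]:[DHA] = 4/7:-16/35 = -5/4

[SHD]:[DHA] = -5/4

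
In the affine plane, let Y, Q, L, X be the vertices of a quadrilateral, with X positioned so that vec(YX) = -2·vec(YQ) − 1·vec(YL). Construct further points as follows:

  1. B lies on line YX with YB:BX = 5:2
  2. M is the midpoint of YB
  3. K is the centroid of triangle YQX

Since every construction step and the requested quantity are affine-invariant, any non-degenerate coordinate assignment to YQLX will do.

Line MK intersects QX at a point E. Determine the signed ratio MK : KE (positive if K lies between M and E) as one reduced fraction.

MK:KE = 13/14

Set Y = (0, 0), Q = (1, 0), L = (0, 1), X = (-2, -1); any affine frame gives the same invariant.
1. B lies on line YX with YB:BX = 5:2 ⇒ B = (-10/7, -5/7)
2. M is the midpoint of YB ⇒ M = (-5/7, -5/14)
3. K is the centroid of triangle YQX ⇒ K = (-1/3, -1/3)
line MK meets QX at E = (1/13, -4/13)
K = M + t·(E−M) with t = 13/27, so MK:KE = 13/27:14/27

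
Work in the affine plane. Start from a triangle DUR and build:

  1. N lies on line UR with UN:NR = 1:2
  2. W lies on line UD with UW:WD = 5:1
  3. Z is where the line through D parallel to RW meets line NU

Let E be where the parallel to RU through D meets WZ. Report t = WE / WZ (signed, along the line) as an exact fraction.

t = -1/5

Choose coordinates D = (0, 0), U = (1, 0), R = (0, 1).
1. N lies on line UR with UN:NR = 1:2 ⇒ N = (2/3, 1/3)
2. W lies on line UD with UW:WD = 5:1 ⇒ W = (1/6, 0)
3. Z is where the line through D parallel to RW meets line NU ⇒ Z = (-1/5, 6/5)
through D parallel to RU: direction (1, -1); meets WZ at E = (6/25, -6/25)
E = W + t·(Z−W) with t = -1/5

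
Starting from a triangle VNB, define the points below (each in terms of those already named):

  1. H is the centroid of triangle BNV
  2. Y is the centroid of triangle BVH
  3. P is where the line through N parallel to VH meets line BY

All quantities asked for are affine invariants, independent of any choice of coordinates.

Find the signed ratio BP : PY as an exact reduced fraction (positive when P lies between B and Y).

BP:PY = -3/2

Set V = (0, 0), N = (1, 0), B = (0, 1); any affine frame gives the same invariant.
1. H is the centroid of triangle BNV ⇒ H = (1/3, 1/3)
2. Y is the centroid of triangle BVH ⇒ Y = (1/9, 4/9)
3. P is where the line through N parallel to VH meets line BY ⇒ P = (1/3, -2/3)
P = B + t·(Y−B) with t = 3, so BP:PY = t:(1−t) = 3:-2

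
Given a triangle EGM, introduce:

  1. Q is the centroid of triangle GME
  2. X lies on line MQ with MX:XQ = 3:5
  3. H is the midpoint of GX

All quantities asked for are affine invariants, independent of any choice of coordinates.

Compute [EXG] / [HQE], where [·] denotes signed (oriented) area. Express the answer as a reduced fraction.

[EXG]:[HQE] = -12

Set E = (0, 0), G = (1, 0), M = (0, 1); any affine frame gives the same invariant.
1. Q is the centroid of triangle GME ⇒ Q = (1/3, 1/3)
2. X lies on line MQ with MX:XQ = 3:5 ⇒ X = (1/8, 3/4)
3. H is the midpoint of GX ⇒ H = (9/16, 3/8)
2·[EXG] = -3/4, 2·[HQE] = 1/16
[EXG]:[HQE] = -3/4:1/16 = -12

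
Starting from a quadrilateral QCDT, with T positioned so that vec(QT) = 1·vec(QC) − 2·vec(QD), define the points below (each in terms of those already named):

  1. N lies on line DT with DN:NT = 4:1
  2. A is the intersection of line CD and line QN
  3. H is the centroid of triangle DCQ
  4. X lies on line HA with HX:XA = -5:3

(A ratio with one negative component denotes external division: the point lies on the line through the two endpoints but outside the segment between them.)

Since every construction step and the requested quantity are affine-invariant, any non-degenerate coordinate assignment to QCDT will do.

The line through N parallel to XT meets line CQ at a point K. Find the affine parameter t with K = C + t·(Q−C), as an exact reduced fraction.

t = 247/220

Set Q = (0, 0), C = (1, 0), D = (0, 1), T = (1, -2); any affine frame gives the same invariant.
1. N lies on line DT with DN:NT = 4:1 ⇒ N = (4/5, -7/5)
2. A is the intersection of line CD and line QN ⇒ A = (-4/3, 7/3)
3. H is the centroid of triangle DCQ ⇒ H = (1/3, 1/3)
4. X lies on line HA with HX:XA = -5:3 ⇒ X = (-23/6, 16/3)
through N parallel to XT: direction (29/6, -22/3); meets CQ at K = (-27/220, 0)
K = C + t·(Q−C) with t = 247/220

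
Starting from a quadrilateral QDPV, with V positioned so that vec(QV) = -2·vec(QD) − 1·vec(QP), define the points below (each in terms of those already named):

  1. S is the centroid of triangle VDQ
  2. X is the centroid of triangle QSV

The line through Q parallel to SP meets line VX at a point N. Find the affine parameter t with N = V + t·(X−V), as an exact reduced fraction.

Choose coordinates Q = (0, 0), D = (1, 0), P = (0, 1), V = (-2, -1).
1. S is the centroid of triangle VDQ ⇒ S = (-1/3, -1/3)
2. X is the centroid of triangle QSV ⇒ X = (-7/9, -4/9)
through Q parallel to SP: direction (1/3, 4/3); meets VX at N = (-1/39, -4/39)
N = V + t·(X−V) with t = 21/13

t = 21/13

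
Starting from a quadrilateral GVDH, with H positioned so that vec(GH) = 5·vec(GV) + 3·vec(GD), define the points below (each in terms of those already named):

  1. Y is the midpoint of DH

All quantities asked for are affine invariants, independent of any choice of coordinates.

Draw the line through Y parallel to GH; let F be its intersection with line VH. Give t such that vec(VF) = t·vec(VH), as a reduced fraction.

t = 11/6

Assign G = (0, 0), V = (1, 0), D = (0, 1), H = (5, 3) — the answer is frame-independent, so this choice is without loss of generality.
1. Y is the midpoint of DH ⇒ Y = (5/2, 2)
through Y parallel to GH: direction (5, 3); meets VH at F = (25/3, 11/2)
F = V + t·(H−V) with t = 11/6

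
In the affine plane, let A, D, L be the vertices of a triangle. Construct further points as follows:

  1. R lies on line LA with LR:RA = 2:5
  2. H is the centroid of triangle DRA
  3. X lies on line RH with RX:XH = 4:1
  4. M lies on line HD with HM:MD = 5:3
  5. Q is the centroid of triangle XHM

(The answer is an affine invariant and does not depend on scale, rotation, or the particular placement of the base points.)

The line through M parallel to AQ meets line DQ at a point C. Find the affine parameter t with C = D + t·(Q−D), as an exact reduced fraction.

t = 16/37

Assign A = (0, 0), D = (1, 0), L = (0, 1) — the answer is frame-independent, so this choice is without loss of generality.
1. R lies on line LA with LR:RA = 2:5 ⇒ R = (0, 5/7)
2. H is the centroid of triangle DRA ⇒ H = (1/3, 5/21)
3. X lies on line RH with RX:XH = 4:1 ⇒ X = (4/15, 1/3)
4. M lies on line HD with HM:MD = 5:3 ⇒ M = (3/4, 5/56)
5. Q is the centroid of triangle XHM ⇒ Q = (9/20, 37/168)
through M parallel to AQ: direction (9/20, 37/168); meets DQ at C = (141/185, 2/21)
C = D + t·(Q−D) with t = 16/37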